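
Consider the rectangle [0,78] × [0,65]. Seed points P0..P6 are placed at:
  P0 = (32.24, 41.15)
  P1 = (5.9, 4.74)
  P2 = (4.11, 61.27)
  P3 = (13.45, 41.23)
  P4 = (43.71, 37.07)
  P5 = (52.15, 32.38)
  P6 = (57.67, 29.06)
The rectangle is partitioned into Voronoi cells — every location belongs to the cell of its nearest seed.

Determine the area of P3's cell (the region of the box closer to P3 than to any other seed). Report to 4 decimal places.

Area of P3's cell: 681.7666

1. box [0,78]×[0,65]: [(0, 0) (78, 0) (78, 65) (0, 65)]
2. ⊥bis P3·P0 via (22.845,41.19): [(0, 0) (22.6696, 0) (22.9464, 65) (0, 65)]  |A|=1482.5201
3. ⊥bis P3·P1 via (9.675,22.985): [(0, 24.9868) (22.756, 20.2785) (22.9464, 65) (0, 65)]  |A|=968.3678
4. ⊥bis P3·P2 via (8.78,51.25): [(0, 47.1579) (0, 24.9868) (22.756, 20.2785) (22.9159, 57.8383)]  |A|=681.7666
5. ⊥bis P3·P4 via (28.58,39.15): [(0, 47.1579) (0, 24.9868) (22.756, 20.2785) (22.9159, 57.8383)]  |A|=681.7666
6. ⊥bis P3·P5 via (32.8,36.805): [(0, 47.1579) (0, 24.9868) (22.756, 20.2785) (22.9159, 57.8383)]  |A|=681.7666
7. ⊥bis P3·P6 via (35.56,35.145): [(0, 47.1579) (0, 24.9868) (22.756, 20.2785) (22.9159, 57.8383)]  |A|=681.7666
8. canonical 4-gon: [(0, 47.1579) (0, 24.9868) (22.756, 20.2785) (22.9159, 57.8383)]
9. shoelace: 681.7666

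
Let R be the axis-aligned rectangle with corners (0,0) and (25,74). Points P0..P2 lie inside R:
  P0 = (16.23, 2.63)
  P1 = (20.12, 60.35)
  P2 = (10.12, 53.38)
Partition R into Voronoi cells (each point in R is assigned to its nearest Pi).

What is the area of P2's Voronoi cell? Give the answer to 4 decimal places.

Area of P2's cell: 810.2657

1. box [0,25]×[0,74]: [(0, 0) (25, 0) (25, 74) (0, 74)]
2. ⊥bis P2·P0 via (13.175,28.005): [(0, 26.4188) (25, 29.4287) (25, 74) (0, 74)]  |A|=1151.9067
3. ⊥bis P2·P1 via (15.12,56.865): [(0, 26.4188) (25, 29.4287) (25, 42.69) (3.1769, 74) (0, 74)]  |A|=810.2657
4. canonical 5-gon: [(0, 26.4188) (25, 29.4287) (25, 42.69) (3.1769, 74) (0, 74)]
5. shoelace: 810.2657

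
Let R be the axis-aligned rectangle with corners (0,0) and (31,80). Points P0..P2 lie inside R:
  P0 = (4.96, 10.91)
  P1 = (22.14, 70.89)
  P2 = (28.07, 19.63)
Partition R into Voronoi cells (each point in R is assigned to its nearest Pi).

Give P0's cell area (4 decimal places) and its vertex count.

1. box [0,31]×[0,80]: [(0, 0) (31, 0) (31, 80) (0, 80)]
2. ⊥bis P0·P1 via (13.55,40.9): [(0, 44.7811) (0, 0) (31, 0) (31, 35.9018)]  |A|=1250.5854
3. ⊥bis P0·P2 via (16.515,15.27): [(6.0316, 43.0535) (0, 44.7811) (0, 0) (22.2768, 0)]  |A|=614.5965
4. canonical 4-gon: [(6.0316, 43.0535) (0, 44.7811) (0, 0) (22.2768, 0)]
5. shoelace: 614.5965

Area of P0's cell: 614.5965 (4 vertices)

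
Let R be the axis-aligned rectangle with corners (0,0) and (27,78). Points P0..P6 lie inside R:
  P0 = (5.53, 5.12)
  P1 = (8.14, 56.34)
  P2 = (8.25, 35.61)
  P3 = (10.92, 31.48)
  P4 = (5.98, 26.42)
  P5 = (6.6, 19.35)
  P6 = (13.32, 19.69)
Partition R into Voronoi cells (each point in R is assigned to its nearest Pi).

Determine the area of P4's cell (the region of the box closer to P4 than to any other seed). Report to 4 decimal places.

Area of P4's cell: 85.8704

1. box [0,27]×[0,78]: [(0, 0) (27, 0) (27, 78) (0, 78)]
2. ⊥bis P4·P0 via (5.755,15.77): [(0, 15.8916) (27, 15.3212) (27, 78) (0, 78)]  |A|=1684.6279
3. ⊥bis P4·P1 via (7.06,41.38): [(0, 41.8897) (0, 15.8916) (27, 15.3212) (27, 39.9405)]  |A|=683.3351
4. ⊥bis P4·P2 via (7.115,31.015): [(0, 32.7725) (0, 15.8916) (27, 15.3212) (27, 26.1033)]  |A|=373.45
5. ⊥bis P4·P3 via (8.45,28.95): [(6.0706, 31.273) (0, 32.7725) (0, 15.8916) (22.3084, 15.4203)]  |A|=224.236
6. ⊥bis P4·P5 via (6.29,22.885): [(13.9723, 23.5587) (6.0706, 31.273) (0, 32.7725) (0, 22.3334)]  |A|=90.4196
7. ⊥bis P4·P6 via (9.65,23.055): [(9.7743, 23.1906) (11.9353, 25.5474) (6.0706, 31.273) (0, 32.7725) (0, 22.3334)]  |A|=85.8704
8. canonical 5-gon: [(9.7743, 23.1906) (11.9353, 25.5474) (6.0706, 31.273) (0, 32.7725) (0, 22.3334)]
9. shoelace: 85.8704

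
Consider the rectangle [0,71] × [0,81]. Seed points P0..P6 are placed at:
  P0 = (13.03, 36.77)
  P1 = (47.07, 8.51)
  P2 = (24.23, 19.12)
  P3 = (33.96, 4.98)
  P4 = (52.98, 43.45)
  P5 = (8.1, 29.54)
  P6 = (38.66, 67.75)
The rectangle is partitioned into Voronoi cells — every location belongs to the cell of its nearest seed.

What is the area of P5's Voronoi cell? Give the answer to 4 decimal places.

1. box [0,71]×[0,81]: [(0, 0) (71, 0) (71, 81) (0, 81)]
2. ⊥bis P5·P0 via (10.565,33.155): [(0, 40.3591) (0, 0) (59.1878, 0)]  |A|=1194.3834
3. ⊥bis P5·P1 via (27.585,19.025): [(28.5808, 20.8703) (0, 40.3591) (0, 0) (17.3182, 0)]  |A|=757.4668
4. ⊥bis P5·P2 via (16.165,24.33): [(18.4102, 27.8055) (0, 40.3591) (0, 0) (0.4478, 0)]  |A|=377.7346
5. ⊥bis P5·P3 via (21.03,17.26): [(18.4102, 27.8055) (0, 40.3591) (0, 0) (0.4478, 0)]  |A|=377.7346
6. ⊥bis P5·P4 via (30.54,36.495): [(18.4102, 27.8055) (0, 40.3591) (0, 0) (0.4478, 0)]  |A|=377.7346
7. ⊥bis P5·P6 via (23.38,48.645): [(18.4102, 27.8055) (0, 40.3591) (0, 0) (0.4478, 0)]  |A|=377.7346
8. canonical 4-gon: [(18.4102, 27.8055) (0, 40.3591) (0, 0) (0.4478, 0)]
9. shoelace: 377.7346

Area of P5's cell: 377.7346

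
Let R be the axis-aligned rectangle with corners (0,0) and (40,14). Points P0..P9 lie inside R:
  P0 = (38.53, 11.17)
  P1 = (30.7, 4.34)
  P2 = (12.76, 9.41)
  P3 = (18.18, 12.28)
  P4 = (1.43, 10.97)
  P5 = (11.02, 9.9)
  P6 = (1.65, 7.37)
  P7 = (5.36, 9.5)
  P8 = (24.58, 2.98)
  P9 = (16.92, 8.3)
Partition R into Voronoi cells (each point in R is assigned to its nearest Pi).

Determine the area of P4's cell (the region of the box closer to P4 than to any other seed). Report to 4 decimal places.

Area of P4's cell: 18.8429

1. box [0,40]×[0,14]: [(0, 0) (40, 0) (40, 14) (0, 14)]
2. ⊥bis P4·P0 via (19.98,11.07): [(0, 0) (20.0397, 0) (19.9642, 14) (0, 14)]  |A|=280.0272
3. ⊥bis P4·P1 via (16.065,7.655): [(0, 0) (14.3311, 0) (17.5022, 14) (0, 14)]  |A|=222.8329
4. ⊥bis P4·P2 via (7.095,10.19): [(0, 0) (5.692, 0) (7.6196, 14) (0, 14)]  |A|=93.1809
5. ⊥bis P4·P3 via (9.805,11.625): [(0, 0) (5.692, 0) (7.6196, 14) (0, 14)]  |A|=93.1809
6. ⊥bis P4·P5 via (6.225,10.435): [(0, 0) (5.0607, 0) (6.6228, 14) (0, 14)]  |A|=81.7844
7. ⊥bis P4·P6 via (1.54,9.17): [(0, 9.0759) (6.1151, 9.4496) (6.6228, 14) (0, 14)]  |A|=30.1238
8. ⊥bis P4·P7 via (3.395,10.235): [(0, 9.0759) (3.0307, 9.2611) (4.8033, 14) (0, 14)]  |A|=18.8429
9. ⊥bis P4·P8 via (13.005,6.975): [(0, 9.0759) (3.0307, 9.2611) (4.8033, 14) (0, 14)]  |A|=18.8429
10. ⊥bis P4·P9 via (9.175,9.635): [(0, 9.0759) (3.0307, 9.2611) (4.8033, 14) (0, 14)]  |A|=18.8429
11. canonical 4-gon: [(0, 9.0759) (3.0307, 9.2611) (4.8033, 14) (0, 14)]
12. shoelace: 18.8429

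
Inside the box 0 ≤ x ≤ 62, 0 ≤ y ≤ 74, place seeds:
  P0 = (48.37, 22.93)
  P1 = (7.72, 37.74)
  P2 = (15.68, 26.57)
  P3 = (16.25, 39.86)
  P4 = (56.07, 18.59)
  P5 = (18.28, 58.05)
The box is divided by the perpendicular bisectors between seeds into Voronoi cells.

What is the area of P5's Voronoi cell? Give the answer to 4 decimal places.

1. box [0,62]×[0,74]: [(0, 0) (62, 0) (62, 74) (0, 74)]
2. ⊥bis P5·P0 via (33.325,40.49): [(0, 11.9379) (62, 65.0581) (62, 74) (0, 74)]  |A|=2201.1244
3. ⊥bis P5·P1 via (13,47.895): [(0, 54.6542) (31.0277, 38.5217) (62, 65.0581) (62, 74) (0, 74)]  |A|=1538.4308
4. ⊥bis P5·P2 via (16.98,42.31): [(0, 54.6542) (25.0185, 41.6461) (33.8254, 40.9187) (62, 65.0581) (62, 74) (0, 74)]  |A|=1526.8582
5. ⊥bis P5·P3 via (17.265,48.955): [(0, 54.6542) (9.2385, 49.8508) (40.2156, 46.3937) (62, 65.0581) (62, 74) (0, 74)]  |A|=1400.6229
6. ⊥bis P5·P4 via (37.175,38.32): [(0, 54.6542) (9.2385, 49.8508) (40.2156, 46.3937) (62, 65.0581) (62, 74) (0, 74)]  |A|=1400.6229
7. canonical 6-gon: [(0, 54.6542) (9.2385, 49.8508) (40.2156, 46.3937) (62, 65.0581) (62, 74) (0, 74)]
8. shoelace: 1400.6229

Area of P5's cell: 1400.6229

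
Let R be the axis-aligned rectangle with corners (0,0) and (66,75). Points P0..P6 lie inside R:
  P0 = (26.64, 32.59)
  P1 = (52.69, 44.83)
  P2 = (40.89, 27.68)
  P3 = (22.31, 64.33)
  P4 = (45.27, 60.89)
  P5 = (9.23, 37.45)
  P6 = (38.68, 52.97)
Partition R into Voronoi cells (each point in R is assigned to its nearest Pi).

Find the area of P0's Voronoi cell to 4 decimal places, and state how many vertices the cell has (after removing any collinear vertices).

Area of P0's cell: 742.8389 (5 vertices)

1. box [0,66]×[0,75]: [(0, 0) (66, 0) (66, 75) (0, 75)]
2. ⊥bis P0·P1 via (39.665,38.71): [(0, 0) (57.8535, 0) (22.6136, 75) (0, 75)]  |A|=3017.5153
3. ⊥bis P0·P2 via (33.765,30.135): [(0, 0) (23.3816, 0) (37.9657, 42.3265) (22.6136, 75) (0, 75)]  |A|=2287.9786
4. ⊥bis P0·P3 via (24.475,48.46): [(0, 45.1211) (0, 0) (23.3816, 0) (37.9657, 42.3265) (34.4448, 49.8201)]  |A|=1488.6889
5. ⊥bis P0·P4 via (35.955,46.74): [(31.8201, 49.462) (0, 45.1211) (0, 0) (23.3816, 0) (37.9657, 42.3265) (35.8638, 46.8001)]  |A|=1484.4716
6. ⊥bis P0·P5 via (17.935,35.02): [(31.8201, 49.462) (21.5764, 48.0646) (8.1592, 0) (23.3816, 0) (37.9657, 42.3265) (35.8638, 46.8001)]  |A|=801.6129
7. ⊥bis P0·P6 via (32.66,42.78): [(23.3137, 48.3016) (21.5764, 48.0646) (8.1592, 0) (23.3816, 0) (37.1982, 40.0989)]  |A|=742.8389
8. canonical 5-gon: [(23.3137, 48.3016) (21.5764, 48.0646) (8.1592, 0) (23.3816, 0) (37.1982, 40.0989)]
9. shoelace: 742.8389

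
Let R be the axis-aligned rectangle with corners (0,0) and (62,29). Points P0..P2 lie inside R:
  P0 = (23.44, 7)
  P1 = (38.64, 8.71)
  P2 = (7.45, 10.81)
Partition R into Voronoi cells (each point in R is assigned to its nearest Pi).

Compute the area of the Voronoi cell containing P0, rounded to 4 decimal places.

1. box [0,62]×[0,29]: [(0, 0) (62, 0) (62, 29) (0, 29)]
2. ⊥bis P0·P1 via (31.04,7.855): [(0, 0) (31.9237, 0) (28.6612, 29) (0, 29)]  |A|=878.4807
3. ⊥bis P0·P2 via (15.445,8.905): [(13.3232, 0) (31.9237, 0) (28.6612, 29) (20.2331, 29)]  |A|=391.9146
4. canonical 4-gon: [(13.3232, 0) (31.9237, 0) (28.6612, 29) (20.2331, 29)]
5. shoelace: 391.9146

Area of P0's cell: 391.9146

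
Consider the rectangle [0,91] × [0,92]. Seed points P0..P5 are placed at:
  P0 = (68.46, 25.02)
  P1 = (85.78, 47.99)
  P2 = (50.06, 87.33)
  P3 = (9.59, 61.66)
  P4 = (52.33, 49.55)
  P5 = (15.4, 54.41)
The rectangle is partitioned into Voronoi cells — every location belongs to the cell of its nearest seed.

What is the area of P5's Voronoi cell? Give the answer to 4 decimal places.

1. box [0,91]×[0,92]: [(0, 0) (91, 0) (91, 92) (0, 92)]
2. ⊥bis P5·P0 via (41.93,39.715): [(0, 0) (19.9318, 0) (70.8907, 92) (0, 92)]  |A|=4177.8368
3. ⊥bis P5·P1 via (50.59,51.2): [(0, 0) (19.9318, 0) (51.0431, 56.1677) (54.3117, 92) (0, 92)]  |A|=3880.8048
4. ⊥bis P5·P2 via (32.73,70.87): [(0, 0) (19.9318, 0) (49.4412, 53.2755) (12.6608, 92) (0, 92)]  |A|=3050.3746
5. ⊥bis P5·P3 via (12.495,58.035): [(0, 48.0218) (0, 0) (19.9318, 0) (49.4412, 53.2755) (30.9067, 72.7897)]  |A|=2249.1561
6. ⊥bis P5·P4 via (33.865,51.98): [(0, 48.0218) (0, 0) (19.9318, 0) (29.2347, 16.7951) (35.9103, 67.5216) (30.9067, 72.7897)]  |A|=1858.4176
7. canonical 6-gon: [(0, 48.0218) (0, 0) (19.9318, 0) (29.2347, 16.7951) (35.9103, 67.5216) (30.9067, 72.7897)]
8. shoelace: 1858.4176

Area of P5's cell: 1858.4176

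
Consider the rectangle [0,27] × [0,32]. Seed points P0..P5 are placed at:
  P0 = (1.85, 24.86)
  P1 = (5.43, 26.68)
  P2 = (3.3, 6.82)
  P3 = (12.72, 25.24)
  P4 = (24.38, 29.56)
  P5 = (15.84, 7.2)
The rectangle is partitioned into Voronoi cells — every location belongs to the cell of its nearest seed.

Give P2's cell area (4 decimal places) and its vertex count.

Area of P2's cell: 151.8362 (5 vertices)

1. box [0,27]×[0,32]: [(0, 0) (27, 0) (27, 32) (0, 32)]
2. ⊥bis P2·P0 via (2.575,15.84): [(0, 15.633) (0, 0) (27, 0) (27, 17.8032)]  |A|=451.3892
3. ⊥bis P2·P1 via (4.365,16.75): [(8.4482, 16.3121) (0, 15.633) (0, 0) (27, 0) (27, 14.3224)]  |A|=419.1014
4. ⊥bis P2·P3 via (8.01,16.03): [(7.5929, 16.2433) (0, 15.633) (0, 0) (27, 0) (27, 6.3185)]  |A|=339.9466
5. ⊥bis P2·P4 via (13.84,18.19): [(26.2112, 6.7219) (7.5929, 16.2433) (0, 15.633) (0, 0) (27, 0) (27, 5.9907)]  |A|=339.8173
6. ⊥bis P2·P5 via (9.57,7.01): [(9.3169, 15.3616) (7.5929, 16.2433) (0, 15.633) (0, 0) (9.7824, 0)]  |A|=151.8362
7. canonical 5-gon: [(9.3169, 15.3616) (7.5929, 16.2433) (0, 15.633) (0, 0) (9.7824, 0)]
8. shoelace: 151.8362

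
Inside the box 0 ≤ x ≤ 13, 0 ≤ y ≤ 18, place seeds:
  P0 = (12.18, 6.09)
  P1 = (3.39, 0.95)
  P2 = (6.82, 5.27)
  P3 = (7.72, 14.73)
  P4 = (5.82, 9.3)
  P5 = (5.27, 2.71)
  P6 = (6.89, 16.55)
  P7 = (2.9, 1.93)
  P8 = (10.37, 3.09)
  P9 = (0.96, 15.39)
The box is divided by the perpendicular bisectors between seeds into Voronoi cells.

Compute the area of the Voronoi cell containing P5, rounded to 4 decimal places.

Area of P5's cell: 15.0411

1. box [0,13]×[0,18]: [(0, 0) (13, 0) (13, 18) (0, 18)]
2. ⊥bis P5·P0 via (8.725,4.4): [(0, 0) (10.8772, 0) (2.0726, 18) (0, 18)]  |A|=116.5487
3. ⊥bis P5·P1 via (4.33,1.83): [(0, 6.4552) (6.0432, 0) (10.8772, 0) (2.0726, 18) (0, 18)]  |A|=97.0436
4. ⊥bis P5·P2 via (6.045,3.99): [(0, 7.6501) (0, 6.4552) (6.0432, 0) (10.8772, 0) (10.1376, 1.512)]  |A|=27.4951
5. ⊥bis P5·P3 via (6.495,8.72): [(0, 7.6501) (0, 6.4552) (6.0432, 0) (10.8772, 0) (10.1376, 1.512)]  |A|=27.4951
6. ⊥bis P5·P4 via (5.545,6.005): [(2.2649, 6.2788) (0, 6.4678) (0, 6.4552) (6.0432, 0) (10.8772, 0) (10.1376, 1.512)]  |A|=26.1562
7. ⊥bis P5·P6 via (6.08,9.63): [(2.2649, 6.2788) (0, 6.4678) (0, 6.4552) (6.0432, 0) (10.8772, 0) (10.1376, 1.512)]  |A|=26.1562
8. ⊥bis P5·P7 via (4.085,2.32): [(2.9108, 5.8876) (4.2009, 1.9679) (6.0432, 0) (10.8772, 0) (10.1376, 1.512)]  |A|=20.4174
9. ⊥bis P5·P8 via (7.82,2.9): [(7.8188, 2.916) (2.9108, 5.8876) (4.2009, 1.9679) (6.0432, 0) (8.0361, 0)]  |A|=15.0411
10. ⊥bis P5·P9 via (3.115,9.05): [(7.8188, 2.916) (2.9108, 5.8876) (4.2009, 1.9679) (6.0432, 0) (8.0361, 0)]  |A|=15.0411
11. canonical 5-gon: [(7.8188, 2.916) (2.9108, 5.8876) (4.2009, 1.9679) (6.0432, 0) (8.0361, 0)]
12. shoelace: 15.0411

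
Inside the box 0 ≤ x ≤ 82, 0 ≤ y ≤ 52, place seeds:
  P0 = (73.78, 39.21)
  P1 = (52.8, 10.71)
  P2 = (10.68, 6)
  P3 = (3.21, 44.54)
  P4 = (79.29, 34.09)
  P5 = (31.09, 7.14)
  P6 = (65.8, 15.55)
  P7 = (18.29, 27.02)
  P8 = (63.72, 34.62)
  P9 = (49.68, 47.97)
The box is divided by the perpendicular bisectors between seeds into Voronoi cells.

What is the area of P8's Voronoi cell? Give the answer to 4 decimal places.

Area of P8's cell: 356.9485

1. box [0,82]×[0,52]: [(0, 0) (82, 0) (82, 52) (0, 52)]
2. ⊥bis P8·P0 via (68.75,36.915): [(0, 0) (82, 0) (82, 7.8747) (61.8673, 52) (0, 52)]  |A|=3819.8188
3. ⊥bis P8·P1 via (58.26,22.665): [(0, 49.2731) (79.7245, 12.8619) (61.8673, 52) (0, 52)]  |A|=1319.3859
4. ⊥bis P8·P2 via (37.2,20.31): [(28.6264, 36.199) (79.7245, 12.8619) (61.8673, 52) (20.1003, 52)]  |A|=1121.553
5. ⊥bis P8·P3 via (33.465,39.58): [(32.6123, 34.3786) (79.7245, 12.8619) (61.8673, 52) (35.5011, 52)]  |A|=962.1312
6. ⊥bis P8·P4 via (71.505,34.355): [(32.6123, 34.3786) (70.9104, 16.8874) (71.3948, 31.1183) (61.8673, 52) (35.5011, 52)]  |A|=898.4397
7. ⊥bis P8·P5 via (47.405,20.88): [(33.1703, 37.7824) (38.1773, 31.837) (70.9104, 16.8874) (71.3948, 31.1183) (61.8673, 52) (35.5011, 52)]  |A|=888.2595
8. ⊥bis P8·P6 via (64.76,25.085): [(33.1703, 37.7824) (38.1773, 31.837) (55.2358, 24.0462) (71.2134, 25.7889) (71.3948, 31.1183) (61.8673, 52) (35.5011, 52)]  |A|=817.4114
9. ⊥bis P8·P7 via (41.005,30.82): [(41.0547, 30.5229) (55.2358, 24.0462) (71.2134, 25.7889) (71.3948, 31.1183) (61.8673, 52) (37.4618, 52)]  |A|=726.5841
10. ⊥bis P8·P9 via (56.7,41.295): [(44.8215, 28.8025) (55.2358, 24.0462) (71.2134, 25.7889) (71.3948, 31.1183) (63.4923, 48.4384)]  |A|=356.9485
11. canonical 5-gon: [(44.8215, 28.8025) (55.2358, 24.0462) (71.2134, 25.7889) (71.3948, 31.1183) (63.4923, 48.4384)]
12. shoelace: 356.9485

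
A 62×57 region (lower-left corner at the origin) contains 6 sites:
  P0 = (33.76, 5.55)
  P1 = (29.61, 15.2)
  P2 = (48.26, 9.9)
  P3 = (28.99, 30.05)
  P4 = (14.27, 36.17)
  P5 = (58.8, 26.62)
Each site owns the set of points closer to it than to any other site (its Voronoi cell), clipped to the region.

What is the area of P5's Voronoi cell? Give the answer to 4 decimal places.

Area of P5's cell: 648.3261

1. box [0,62]×[0,57]: [(0, 0) (62, 0) (62, 57) (0, 57)]
2. ⊥bis P5·P0 via (46.28,16.085): [(59.8148, 0) (62, 0) (62, 57) (11.8519, 57)]  |A|=1491.4989
3. ⊥bis P5·P1 via (44.205,20.91): [(45.9299, 16.5011) (59.8148, 0) (62, 0) (62, 57) (30.0855, 57)]  |A|=1122.2783
4. ⊥bis P5·P2 via (53.53,18.26): [(42.5285, 25.1951) (62, 12.9207) (62, 57) (30.0855, 57)]  |A|=936.6628
5. ⊥bis P5·P3 via (43.895,28.335): [(43.4657, 24.6043) (62, 12.9207) (62, 57) (47.1933, 57)]  |A|=648.3261
6. ⊥bis P5·P4 via (36.535,31.395): [(43.4657, 24.6043) (62, 12.9207) (62, 57) (47.1933, 57)]  |A|=648.3261
7. canonical 4-gon: [(43.4657, 24.6043) (62, 12.9207) (62, 57) (47.1933, 57)]
8. shoelace: 648.3261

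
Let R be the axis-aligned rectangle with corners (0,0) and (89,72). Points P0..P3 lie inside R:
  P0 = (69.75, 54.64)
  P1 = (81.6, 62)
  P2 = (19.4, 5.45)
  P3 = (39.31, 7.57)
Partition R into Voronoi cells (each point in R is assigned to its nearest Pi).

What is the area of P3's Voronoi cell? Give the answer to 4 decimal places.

Area of P3's cell: 1769.2688

1. box [0,89]×[0,72]: [(0, 0) (89, 0) (89, 72) (0, 72)]
2. ⊥bis P3·P0 via (54.53,31.105): [(0, 66.3694) (0, 0) (89, 0) (89, 8.8134)]  |A|=3345.6315
3. ⊥bis P3·P1 via (60.455,34.785): [(0, 66.3694) (0, 0) (89, 0) (89, 8.8134)]  |A|=3345.6315
4. ⊥bis P3·P2 via (29.355,6.51): [(24.6807, 50.4084) (30.0482, 0) (89, 0) (89, 8.8134)]  |A|=1769.2688
5. canonical 4-gon: [(24.6807, 50.4084) (30.0482, 0) (89, 0) (89, 8.8134)]
6. shoelace: 1769.2688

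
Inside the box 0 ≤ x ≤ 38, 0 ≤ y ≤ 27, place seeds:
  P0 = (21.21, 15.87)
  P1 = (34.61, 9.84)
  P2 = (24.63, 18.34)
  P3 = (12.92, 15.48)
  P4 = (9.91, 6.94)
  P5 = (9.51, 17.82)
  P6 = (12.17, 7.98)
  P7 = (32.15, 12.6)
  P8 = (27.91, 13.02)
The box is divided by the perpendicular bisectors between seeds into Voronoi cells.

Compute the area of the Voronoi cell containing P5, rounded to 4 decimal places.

Area of P5's cell: 194.4092

1. box [0,38]×[0,27]: [(0, 0) (38, 0) (38, 27) (0, 27)]
2. ⊥bis P5·P0 via (15.36,16.845): [(0, 0) (12.5525, 0) (17.0525, 27) (0, 27)]  |A|=399.6675
3. ⊥bis P5·P1 via (22.06,13.83): [(0, 0) (12.5525, 0) (17.0525, 27) (0, 27)]  |A|=399.6675
4. ⊥bis P5·P2 via (17.07,18.08): [(0, 0) (12.5525, 0) (16.8127, 25.5613) (16.7632, 27) (0, 27)]  |A|=399.4594
5. ⊥bis P5·P3 via (11.215,16.65): [(0, 0.3068) (16.6467, 24.5655) (16.8127, 25.5613) (16.7632, 27) (0, 27)]  |A|=242.7268
6. ⊥bis P5·P4 via (9.71,12.38): [(0, 12.023) (8.248, 12.3262) (16.6467, 24.5655) (16.8127, 25.5613) (16.7632, 27) (0, 27)]  |A|=194.4092
7. ⊥bis P5·P6 via (10.84,12.9): [(0, 12.023) (8.248, 12.3262) (16.6467, 24.5655) (16.8127, 25.5613) (16.7632, 27) (0, 27)]  |A|=194.4092
8. ⊥bis P5·P7 via (20.83,15.21): [(0, 12.023) (8.248, 12.3262) (16.6467, 24.5655) (16.8127, 25.5613) (16.7632, 27) (0, 27)]  |A|=194.4092
9. ⊥bis P5·P8 via (18.71,15.42): [(0, 12.023) (8.248, 12.3262) (16.6467, 24.5655) (16.8127, 25.5613) (16.7632, 27) (0, 27)]  |A|=194.4092
10. canonical 6-gon: [(0, 12.023) (8.248, 12.3262) (16.6467, 24.5655) (16.8127, 25.5613) (16.7632, 27) (0, 27)]
11. shoelace: 194.4092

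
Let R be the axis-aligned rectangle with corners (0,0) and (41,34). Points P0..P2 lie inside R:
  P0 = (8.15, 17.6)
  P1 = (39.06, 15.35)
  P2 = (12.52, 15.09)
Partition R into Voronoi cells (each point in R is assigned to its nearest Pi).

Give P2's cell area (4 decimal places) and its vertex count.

Area of P2's cell: 512.0859 (4 vertices)

1. box [0,41]×[0,34]: [(0, 0) (41, 0) (41, 34) (0, 34)]
2. ⊥bis P2·P0 via (10.335,16.345): [(0.9469, 0) (41, 0) (41, 34) (20.4755, 34)]  |A|=1029.8188
3. ⊥bis P2·P1 via (25.79,15.22): [(0.9469, 0) (25.9391, 0) (25.606, 34) (20.4755, 34)]  |A|=512.0859
4. canonical 4-gon: [(0.9469, 0) (25.9391, 0) (25.606, 34) (20.4755, 34)]
5. shoelace: 512.0859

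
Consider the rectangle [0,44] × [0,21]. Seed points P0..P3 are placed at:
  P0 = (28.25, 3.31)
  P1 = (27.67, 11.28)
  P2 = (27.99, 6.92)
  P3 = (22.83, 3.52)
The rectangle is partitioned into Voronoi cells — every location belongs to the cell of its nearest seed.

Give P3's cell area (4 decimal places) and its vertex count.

Area of P3's cell: 381.2191 (6 vertices)

1. box [0,44]×[0,21]: [(0, 0) (44, 0) (44, 21) (0, 21)]
2. ⊥bis P3·P0 via (25.54,3.415): [(0, 0) (25.4077, 0) (26.2213, 21) (0, 21)]  |A|=542.1047
3. ⊥bis P3·P1 via (25.25,7.4): [(0, 0) (25.4077, 0) (25.6839, 7.1294) (3.445, 21) (0, 21)]  |A|=384.1439
4. ⊥bis P3·P2 via (25.41,5.22): [(0, 0) (25.4077, 0) (25.5988, 4.9334) (23.083, 8.7516) (3.445, 21) (0, 21)]  |A|=381.2191
5. canonical 6-gon: [(0, 0) (25.4077, 0) (25.5988, 4.9334) (23.083, 8.7516) (3.445, 21) (0, 21)]
6. shoelace: 381.2191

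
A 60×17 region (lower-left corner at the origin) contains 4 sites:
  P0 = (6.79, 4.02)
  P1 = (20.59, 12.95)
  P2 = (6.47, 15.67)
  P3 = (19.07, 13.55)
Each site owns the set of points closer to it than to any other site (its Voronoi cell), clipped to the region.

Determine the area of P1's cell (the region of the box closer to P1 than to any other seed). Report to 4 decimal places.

Area of P1's cell: 704.6939

1. box [0,60]×[0,17]: [(0, 0) (60, 0) (60, 17) (0, 17)]
2. ⊥bis P1·P0 via (13.69,8.485): [(19.1807, 0) (60, 0) (60, 17) (8.1799, 17)]  |A|=787.435
3. ⊥bis P1·P2 via (13.53,14.31): [(12.702, 10.0118) (19.1807, 0) (60, 0) (60, 17) (14.0482, 17)]  |A|=766.9307
4. ⊥bis P1·P3 via (19.83,13.25): [(16.3354, 4.397) (19.1807, 0) (60, 0) (60, 17) (21.3103, 17)]  |A|=704.6939
5. canonical 5-gon: [(16.3354, 4.397) (19.1807, 0) (60, 0) (60, 17) (21.3103, 17)]
6. shoelace: 704.6939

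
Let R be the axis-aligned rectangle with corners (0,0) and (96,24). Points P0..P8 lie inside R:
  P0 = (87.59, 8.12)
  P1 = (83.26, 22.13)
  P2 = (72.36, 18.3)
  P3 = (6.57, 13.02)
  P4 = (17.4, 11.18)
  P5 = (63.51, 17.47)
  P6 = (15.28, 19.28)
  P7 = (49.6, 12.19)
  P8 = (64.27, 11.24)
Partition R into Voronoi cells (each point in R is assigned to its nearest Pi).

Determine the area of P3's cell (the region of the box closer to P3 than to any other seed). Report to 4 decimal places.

Area of P3's cell: 244.4111

1. box [0,96]×[0,24]: [(0, 0) (96, 0) (96, 24) (0, 24)]
2. ⊥bis P3·P0 via (47.08,10.57): [(0, 0) (46.4407, 0) (47.8922, 24) (0, 24)]  |A|=1131.9956
3. ⊥bis P3·P1 via (44.915,17.575): [(0, 0) (46.4407, 0) (46.6303, 3.1349) (44.1518, 24) (0, 24)]  |A|=1092.9732
4. ⊥bis P3·P2 via (39.465,15.66): [(0, 0) (40.7218, 0) (38.7957, 24) (0, 24)]  |A|=954.2096
5. ⊥bis P3·P4 via (11.985,12.1): [(0, 0) (9.9292, 0) (14.0068, 24) (0, 24)]  |A|=287.2322
6. ⊥bis P3·P5 via (35.04,15.245): [(0, 0) (9.9292, 0) (14.0068, 24) (0, 24)]  |A|=287.2322
7. ⊥bis P3·P6 via (10.925,16.15): [(0, 0) (9.9292, 0) (12.3389, 14.1828) (5.2831, 24) (0, 24)]  |A|=244.4111
8. ⊥bis P3·P7 via (28.085,12.605): [(0, 0) (9.9292, 0) (12.3389, 14.1828) (5.2831, 24) (0, 24)]  |A|=244.4111
9. ⊥bis P3·P8 via (35.42,12.13): [(0, 0) (9.9292, 0) (12.3389, 14.1828) (5.2831, 24) (0, 24)]  |A|=244.4111
10. canonical 5-gon: [(0, 0) (9.9292, 0) (12.3389, 14.1828) (5.2831, 24) (0, 24)]
11. shoelace: 244.4111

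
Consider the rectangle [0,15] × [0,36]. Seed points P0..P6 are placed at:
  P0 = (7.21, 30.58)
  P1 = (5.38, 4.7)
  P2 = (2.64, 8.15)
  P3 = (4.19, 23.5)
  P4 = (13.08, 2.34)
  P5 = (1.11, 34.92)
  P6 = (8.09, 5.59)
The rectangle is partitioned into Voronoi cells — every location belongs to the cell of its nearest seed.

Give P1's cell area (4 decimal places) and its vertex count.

1. box [0,15]×[0,36]: [(0, 0) (15, 0) (15, 36) (0, 36)]
2. ⊥bis P1·P0 via (6.295,17.64): [(0, 18.0851) (0, 0) (15, 0) (15, 17.0245)]  |A|=263.3219
3. ⊥bis P1·P2 via (4.01,6.425): [(0, 3.2402) (0, 0) (15, 0) (15, 15.1533)]  |A|=137.9515
4. ⊥bis P1·P3 via (4.785,14.1): [(14.4436, 14.7114) (0, 3.2402) (0, 0) (15, 0) (15, 14.7466)]  |A|=137.8384
5. ⊥bis P1·P4 via (9.23,3.52): [(12.0863, 12.8392) (0, 3.2402) (0, 0) (8.1511, 0)]  |A|=71.9083
6. ⊥bis P1·P5 via (3.245,19.81): [(12.0863, 12.8392) (0, 3.2402) (0, 0) (8.1511, 0)]  |A|=71.9083
7. ⊥bis P1·P6 via (6.735,5.145): [(8.2832, 0.4308) (5.8379, 7.8767) (0, 3.2402) (0, 0) (8.1511, 0)]  |A|=42.5785
8. canonical 5-gon: [(8.2832, 0.4308) (5.8379, 7.8767) (0, 3.2402) (0, 0) (8.1511, 0)]
9. shoelace: 42.5785

Area of P1's cell: 42.5785 (5 vertices)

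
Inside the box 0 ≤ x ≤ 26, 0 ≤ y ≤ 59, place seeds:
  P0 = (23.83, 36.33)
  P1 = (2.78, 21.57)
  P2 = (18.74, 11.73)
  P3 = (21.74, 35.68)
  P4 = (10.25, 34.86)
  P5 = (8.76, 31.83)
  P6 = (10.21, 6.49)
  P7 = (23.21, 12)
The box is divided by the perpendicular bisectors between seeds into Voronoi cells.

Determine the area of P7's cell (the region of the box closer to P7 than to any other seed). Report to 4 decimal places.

Area of P7's cell: 120.1080

1. box [0,26]×[0,59]: [(0, 0) (26, 0) (26, 59) (0, 59)]
2. ⊥bis P7·P0 via (23.52,24.165): [(0, 24.7644) (0, 0) (26, 0) (26, 24.1018)]  |A|=635.2601
3. ⊥bis P7·P1 via (12.995,16.785): [(16.5354, 24.343) (5.1324, 0) (26, 0) (26, 24.1018)]  |A|=368.0468
4. ⊥bis P7·P2 via (20.975,11.865): [(20.227, 24.2489) (21.6917, 0) (26, 0) (26, 24.1018)]  |A|=121.8062
5. ⊥bis P7·P3 via (22.475,23.84): [(20.26, 23.7025) (21.6917, 0) (26, 0) (26, 24.0588)]  |A|=120.108
6. ⊥bis P7·P4 via (16.73,23.43): [(20.26, 23.7025) (21.6917, 0) (26, 0) (26, 24.0588)]  |A|=120.108
7. ⊥bis P7·P5 via (15.985,21.915): [(20.26, 23.7025) (21.6917, 0) (26, 0) (26, 24.0588)]  |A|=120.108
8. ⊥bis P7·P6 via (16.71,9.245): [(20.26, 23.7025) (21.6917, 0) (26, 0) (26, 24.0588)]  |A|=120.108
9. canonical 4-gon: [(20.26, 23.7025) (21.6917, 0) (26, 0) (26, 24.0588)]
10. shoelace: 120.108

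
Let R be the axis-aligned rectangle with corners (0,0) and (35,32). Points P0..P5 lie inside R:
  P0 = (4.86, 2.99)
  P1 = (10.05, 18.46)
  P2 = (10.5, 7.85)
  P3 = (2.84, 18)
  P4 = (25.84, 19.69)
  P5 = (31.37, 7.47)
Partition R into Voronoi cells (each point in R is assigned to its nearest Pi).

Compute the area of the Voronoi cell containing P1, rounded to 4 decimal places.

1. box [0,35]×[0,32]: [(0, 0) (35, 0) (35, 32) (0, 32)]
2. ⊥bis P1·P0 via (7.455,10.725): [(0, 13.2261) (35, 1.484) (35, 32) (0, 32)]  |A|=862.5742
3. ⊥bis P1·P2 via (10.275,13.155): [(0, 13.2261) (1.3412, 12.7761) (35, 14.2037) (35, 32) (0, 32)]  |A|=648.51
4. ⊥bis P1·P3 via (6.445,18.23): [(6.7782, 13.0067) (35, 14.2037) (35, 32) (5.5665, 32)]  |A|=530.642
5. ⊥bis P1·P4 via (17.945,19.075): [(6.7782, 13.0067) (18.3794, 13.4987) (16.9382, 32) (5.5665, 32)]  |A|=215.6655
6. ⊥bis P1·P5 via (20.71,12.965): [(6.7782, 13.0067) (18.3794, 13.4987) (16.9382, 32) (5.5665, 32)]  |A|=215.6655
7. canonical 4-gon: [(6.7782, 13.0067) (18.3794, 13.4987) (16.9382, 32) (5.5665, 32)]
8. shoelace: 215.6655

Area of P1's cell: 215.6655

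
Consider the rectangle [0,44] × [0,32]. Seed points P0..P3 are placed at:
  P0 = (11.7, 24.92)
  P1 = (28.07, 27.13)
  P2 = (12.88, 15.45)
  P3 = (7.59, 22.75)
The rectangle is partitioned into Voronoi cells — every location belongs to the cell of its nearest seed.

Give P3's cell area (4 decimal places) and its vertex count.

1. box [0,44]×[0,32]: [(0, 0) (44, 0) (44, 32) (0, 32)]
2. ⊥bis P3·P0 via (9.645,23.835): [(0, 0) (22.2294, 0) (5.334, 32) (0, 32)]  |A|=441.0153
3. ⊥bis P3·P1 via (17.83,24.94): [(0, 0) (22.2294, 0) (5.334, 32) (0, 32)]  |A|=441.0153
4. ⊥bis P3·P2 via (10.235,19.1): [(0, 11.6831) (11.6164, 20.1011) (5.334, 32) (0, 32)]  |A|=149.7395
5. canonical 4-gon: [(0, 11.6831) (11.6164, 20.1011) (5.334, 32) (0, 32)]
6. shoelace: 149.7395

Area of P3's cell: 149.7395 (4 vertices)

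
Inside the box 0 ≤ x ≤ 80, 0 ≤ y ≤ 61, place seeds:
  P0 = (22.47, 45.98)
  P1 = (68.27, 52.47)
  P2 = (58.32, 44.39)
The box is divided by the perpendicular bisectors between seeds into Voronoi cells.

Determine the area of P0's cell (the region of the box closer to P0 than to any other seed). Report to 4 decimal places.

Area of P0's cell: 2424.3656

1. box [0,80]×[0,61]: [(0, 0) (80, 0) (80, 61) (0, 61)]
2. ⊥bis P0·P1 via (45.37,49.225): [(0, 0) (52.3453, 0) (43.7014, 61) (0, 61)]  |A|=2929.4268
3. ⊥bis P0·P2 via (40.395,45.185): [(0, 0) (38.391, 0) (41.0964, 61) (0, 61)]  |A|=2424.3656
4. canonical 4-gon: [(0, 0) (38.391, 0) (41.0964, 61) (0, 61)]
5. shoelace: 2424.3656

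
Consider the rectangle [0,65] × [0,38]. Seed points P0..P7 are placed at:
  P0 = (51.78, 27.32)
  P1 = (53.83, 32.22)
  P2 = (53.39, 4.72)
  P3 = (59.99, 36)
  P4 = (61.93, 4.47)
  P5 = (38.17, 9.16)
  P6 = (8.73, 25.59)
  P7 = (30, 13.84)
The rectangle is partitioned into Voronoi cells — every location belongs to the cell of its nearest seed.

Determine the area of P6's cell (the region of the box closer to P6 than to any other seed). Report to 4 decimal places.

1. box [0,65]×[0,38]: [(0, 0) (65, 0) (65, 38) (0, 38)]
2. ⊥bis P6·P0 via (30.255,26.455): [(0, 0) (31.3181, 0) (29.7911, 38) (0, 38)]  |A|=1161.0742
3. ⊥bis P6·P1 via (31.28,28.905): [(0, 0) (31.3181, 0) (29.7911, 38) (0, 38)]  |A|=1161.0742
4. ⊥bis P6·P2 via (31.06,15.155): [(0, 0) (23.9779, 0) (30.7369, 14.4636) (29.7911, 38) (0, 38)]  |A|=1107.9917
5. ⊥bis P6·P3 via (34.36,30.795): [(0, 0) (23.9779, 0) (30.7369, 14.4636) (29.7911, 38) (0, 38)]  |A|=1107.9917
6. ⊥bis P6·P4 via (35.33,15.03): [(0, 0) (23.9779, 0) (30.7369, 14.4636) (29.7911, 38) (0, 38)]  |A|=1107.9917
7. ⊥bis P6·P5 via (23.45,17.375): [(0, 0) (13.7533, 0) (30.1383, 29.3594) (29.7911, 38) (0, 38)]  |A|=903.2281
8. ⊥bis P6·P7 via (19.365,19.715): [(0, 0) (8.474, 0) (29.466, 38) (0, 38)]  |A|=720.8607
9. canonical 4-gon: [(0, 0) (8.474, 0) (29.466, 38) (0, 38)]
10. shoelace: 720.8607

Area of P6's cell: 720.8607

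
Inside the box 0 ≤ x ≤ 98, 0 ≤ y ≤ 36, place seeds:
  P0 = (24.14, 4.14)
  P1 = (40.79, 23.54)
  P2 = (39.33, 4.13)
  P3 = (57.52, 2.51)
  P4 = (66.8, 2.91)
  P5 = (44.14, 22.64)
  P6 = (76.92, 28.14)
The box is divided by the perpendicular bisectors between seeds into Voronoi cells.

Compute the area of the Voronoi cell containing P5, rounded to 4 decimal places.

Area of P5's cell: 378.0209

1. box [0,98]×[0,36]: [(0, 0) (98, 0) (98, 36) (0, 36)]
2. ⊥bis P5·P0 via (34.14,13.39): [(46.5258, 0) (98, 0) (98, 36) (13.2258, 36)]  |A|=2452.473
3. ⊥bis P5·P1 via (42.465,23.09): [(38.5718, 8.5988) (46.5258, 0) (98, 0) (98, 36) (45.9334, 36)]  |A|=2004.3594
4. ⊥bis P5·P2 via (41.735,13.385): [(39.9802, 13.841) (93.2436, 0) (98, 0) (98, 36) (45.9334, 36)]  |A|=1654.1455
5. ⊥bis P5·P3 via (50.83,12.575): [(39.9802, 13.841) (49.1498, 11.4582) (86.0725, 36) (45.9334, 36)]  |A|=601.2311
6. ⊥bis P5·P4 via (55.47,12.775): [(39.9802, 13.841) (49.1498, 11.4582) (61.4311, 19.6213) (75.6919, 36) (45.9334, 36)]  |A|=516.2208
7. ⊥bis P5·P6 via (60.53,25.39): [(39.9802, 13.841) (49.1498, 11.4582) (61.4311, 19.6213) (61.4871, 19.6857) (58.7498, 36) (45.9334, 36)]  |A|=378.0209
8. canonical 6-gon: [(39.9802, 13.841) (49.1498, 11.4582) (61.4311, 19.6213) (61.4871, 19.6857) (58.7498, 36) (45.9334, 36)]
9. shoelace: 378.0209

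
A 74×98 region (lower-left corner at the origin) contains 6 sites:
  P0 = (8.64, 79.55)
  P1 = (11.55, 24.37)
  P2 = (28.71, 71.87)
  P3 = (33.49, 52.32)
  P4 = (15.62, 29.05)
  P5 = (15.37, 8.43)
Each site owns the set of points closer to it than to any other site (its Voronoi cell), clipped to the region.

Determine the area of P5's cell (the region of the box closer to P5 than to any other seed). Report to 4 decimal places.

Area of P5's cell: 1219.4437

1. box [0,74]×[0,98]: [(0, 0) (74, 0) (74, 98) (0, 98)]
2. ⊥bis P5·P0 via (12.005,43.99): [(0, 42.854) (0, 0) (74, 0) (74, 49.8565)]  |A|=3430.2883
3. ⊥bis P5·P1 via (13.46,16.4): [(0, 13.1743) (0, 0) (74, 0) (74, 30.9083)]  |A|=1631.0584
4. ⊥bis P5·P2 via (22.04,40.15): [(70.2564, 30.0112) (0, 13.1743) (0, 0) (74, 0) (74, 29.224)]  |A|=1627.9057
5. ⊥bis P5·P3 via (24.43,30.375): [(41.8186, 23.1961) (0, 13.1743) (0, 0) (74, 0) (74, 9.91)]  |A|=1293.1809
6. ⊥bis P5·P4 via (15.495,18.74): [(53.7351, 18.2764) (22.8521, 18.6508) (0, 13.1743) (0, 0) (74, 0) (74, 9.91)]  |A|=1219.4437
7. canonical 6-gon: [(53.7351, 18.2764) (22.8521, 18.6508) (0, 13.1743) (0, 0) (74, 0) (74, 9.91)]
8. shoelace: 1219.4437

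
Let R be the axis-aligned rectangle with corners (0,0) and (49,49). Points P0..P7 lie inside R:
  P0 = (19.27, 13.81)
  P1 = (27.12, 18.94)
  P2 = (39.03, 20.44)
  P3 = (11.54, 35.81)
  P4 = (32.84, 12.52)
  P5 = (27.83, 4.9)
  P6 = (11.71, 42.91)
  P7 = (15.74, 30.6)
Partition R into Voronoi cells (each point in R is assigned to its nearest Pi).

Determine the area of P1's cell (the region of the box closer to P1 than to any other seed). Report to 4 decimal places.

1. box [0,49]×[0,49]: [(0, 0) (49, 0) (49, 49) (0, 49)]
2. ⊥bis P1·P0 via (23.195,16.375): [(33.8961, 0) (49, 0) (49, 49) (1.8745, 49)]  |A|=1524.621
3. ⊥bis P1·P2 via (33.075,19.69): [(33.8961, 0) (35.5548, 0) (29.3836, 49) (1.8745, 49)]  |A|=714.6121
4. ⊥bis P1·P3 via (19.33,27.375): [(17.2574, 25.4609) (33.8961, 0) (35.5548, 0) (30.7758, 37.9456)]  |A|=307.4315
5. ⊥bis P1·P4 via (29.98,15.73): [(17.2574, 25.4609) (25.9582, 12.1467) (33.2112, 18.6089) (30.7758, 37.9456)]  |A|=222.3001
6. ⊥bis P1·P5 via (27.475,11.92): [(17.2574, 25.4609) (25.9582, 12.1467) (33.2112, 18.6089) (30.7758, 37.9456)]  |A|=222.3001
7. ⊥bis P1·P6 via (19.415,30.925): [(17.2574, 25.4609) (25.9582, 12.1467) (33.2112, 18.6089) (30.7758, 37.9456)]  |A|=222.3001
8. ⊥bis P1·P7 via (21.43,24.77): [(19.158, 22.5525) (25.9582, 12.1467) (33.2112, 18.6089) (31.2305, 34.3352)]  |A|=166.3056
9. canonical 4-gon: [(19.158, 22.5525) (25.9582, 12.1467) (33.2112, 18.6089) (31.2305, 34.3352)]
10. shoelace: 166.3056

Area of P1's cell: 166.3056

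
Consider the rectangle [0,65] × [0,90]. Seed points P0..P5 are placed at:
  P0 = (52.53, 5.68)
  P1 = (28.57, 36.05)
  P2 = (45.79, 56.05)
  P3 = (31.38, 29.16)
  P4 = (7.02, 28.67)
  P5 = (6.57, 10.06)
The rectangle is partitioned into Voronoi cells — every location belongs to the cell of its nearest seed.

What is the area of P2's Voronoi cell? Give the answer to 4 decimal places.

1. box [0,65]×[0,90]: [(0, 0) (65, 0) (65, 90) (0, 90)]
2. ⊥bis P2·P0 via (49.16,30.865): [(0, 24.2869) (65, 32.9845) (65, 90) (0, 90)]  |A|=3988.6776
3. ⊥bis P2·P1 via (37.18,46.05): [(0, 78.062) (54.0556, 31.5201) (65, 32.9845) (65, 90) (0, 90)]  |A|=2535.255
4. ⊥bis P2·P3 via (38.585,42.605): [(0, 78.062) (45.4604, 38.9205) (58.2283, 32.0784) (65, 32.9845) (65, 90) (0, 90)]  |A|=2517.4157
5. ⊥bis P2·P4 via (26.405,42.36): [(0, 79.7494) (3.0404, 75.4442) (45.4604, 38.9205) (58.2283, 32.0784) (65, 32.9845) (65, 90) (0, 90)]  |A|=2514.8505
6. ⊥bis P2·P5 via (26.18,33.055): [(0, 79.7494) (3.0404, 75.4442) (45.4604, 38.9205) (58.2283, 32.0784) (65, 32.9845) (65, 90) (0, 90)]  |A|=2514.8505
7. canonical 7-gon: [(0, 79.7494) (3.0404, 75.4442) (45.4604, 38.9205) (58.2283, 32.0784) (65, 32.9845) (65, 90) (0, 90)]
8. shoelace: 2514.8505

Area of P2's cell: 2514.8505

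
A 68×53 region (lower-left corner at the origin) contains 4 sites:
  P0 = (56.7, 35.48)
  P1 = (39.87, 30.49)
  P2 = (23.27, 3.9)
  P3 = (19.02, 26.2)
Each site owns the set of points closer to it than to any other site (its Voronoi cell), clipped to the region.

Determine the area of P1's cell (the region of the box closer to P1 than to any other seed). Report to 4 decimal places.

Area of P1's cell: 877.2424

1. box [0,68]×[0,53]: [(0, 0) (68, 0) (68, 53) (0, 53)]
2. ⊥bis P1·P0 via (48.285,32.985): [(0, 0) (58.0649, 0) (42.3507, 53) (0, 53)]  |A|=2661.0116
3. ⊥bis P1·P2 via (31.57,17.195): [(0, 36.904) (57.8268, 0.803) (42.3507, 53) (0, 53)]  |A|=1570.6783
4. ⊥bis P1·P3 via (29.445,28.345): [(31.7641, 17.0738) (57.8268, 0.803) (42.3507, 53) (24.3721, 53)]  |A|=877.2424
5. canonical 4-gon: [(31.7641, 17.0738) (57.8268, 0.803) (42.3507, 53) (24.3721, 53)]
6. shoelace: 877.2424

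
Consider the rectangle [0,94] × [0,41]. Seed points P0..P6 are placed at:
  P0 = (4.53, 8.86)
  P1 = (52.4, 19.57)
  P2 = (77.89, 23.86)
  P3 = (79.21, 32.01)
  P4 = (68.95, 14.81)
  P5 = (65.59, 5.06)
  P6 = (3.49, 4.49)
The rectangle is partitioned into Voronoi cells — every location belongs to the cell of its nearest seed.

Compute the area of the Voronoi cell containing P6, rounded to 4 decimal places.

1. box [0,94]×[0,41]: [(0, 0) (94, 0) (94, 41) (0, 41)]
2. ⊥bis P6·P0 via (4.01,6.675): [(0, 7.6293) (0, 0) (32.0578, 0)]  |A|=122.2898
3. ⊥bis P6·P1 via (27.945,12.03): [(31.6221, 0.1037) (0, 7.6293) (0, 0) (31.6541, 0)]  |A|=122.2689
4. ⊥bis P6·P2 via (40.69,14.175): [(31.6221, 0.1037) (0, 7.6293) (0, 0) (31.6541, 0)]  |A|=122.2689
5. ⊥bis P6·P3 via (41.35,18.25): [(31.6221, 0.1037) (0, 7.6293) (0, 0) (31.6541, 0)]  |A|=122.2689
6. ⊥bis P6·P4 via (36.22,9.65): [(31.6221, 0.1037) (0, 7.6293) (0, 0) (31.6541, 0)]  |A|=122.2689
7. ⊥bis P6·P5 via (34.54,4.775): [(31.6221, 0.1037) (0, 7.6293) (0, 0) (31.6541, 0)]  |A|=122.2689
8. canonical 4-gon: [(31.6221, 0.1037) (0, 7.6293) (0, 0) (31.6541, 0)]
9. shoelace: 122.2689

Area of P6's cell: 122.2689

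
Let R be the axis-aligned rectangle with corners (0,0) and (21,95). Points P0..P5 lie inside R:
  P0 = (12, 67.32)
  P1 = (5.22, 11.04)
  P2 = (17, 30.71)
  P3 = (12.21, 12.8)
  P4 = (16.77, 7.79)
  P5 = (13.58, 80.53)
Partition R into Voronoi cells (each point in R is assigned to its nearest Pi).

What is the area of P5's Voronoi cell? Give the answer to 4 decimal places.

1. box [0,21]×[0,95]: [(0, 0) (21, 0) (21, 95) (0, 95)]
2. ⊥bis P5·P0 via (12.79,73.925): [(0, 75.4548) (21, 72.943) (21, 95) (0, 95)]  |A|=436.8231
3. ⊥bis P5·P1 via (9.4,45.785): [(0, 75.4548) (21, 72.943) (21, 95) (0, 95)]  |A|=436.8231
4. ⊥bis P5·P2 via (15.29,55.62): [(0, 75.4548) (21, 72.943) (21, 95) (0, 95)]  |A|=436.8231
5. ⊥bis P5·P3 via (12.895,46.665): [(0, 75.4548) (21, 72.943) (21, 95) (0, 95)]  |A|=436.8231
6. ⊥bis P5·P4 via (15.175,44.16): [(0, 75.4548) (21, 72.943) (21, 95) (0, 95)]  |A|=436.8231
7. canonical 4-gon: [(0, 75.4548) (21, 72.943) (21, 95) (0, 95)]
8. shoelace: 436.8231

Area of P5's cell: 436.8231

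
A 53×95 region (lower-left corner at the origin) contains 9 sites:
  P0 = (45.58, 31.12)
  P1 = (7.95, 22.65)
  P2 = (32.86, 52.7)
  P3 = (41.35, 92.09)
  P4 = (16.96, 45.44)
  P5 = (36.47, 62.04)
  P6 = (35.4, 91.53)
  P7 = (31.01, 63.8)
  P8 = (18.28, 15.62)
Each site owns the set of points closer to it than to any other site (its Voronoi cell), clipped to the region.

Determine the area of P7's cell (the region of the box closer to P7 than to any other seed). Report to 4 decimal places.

Area of P7's cell: 641.1150

1. box [0,53]×[0,95]: [(0, 0) (53, 0) (53, 95) (0, 95)]
2. ⊥bis P7·P0 via (38.295,47.46): [(0, 30.3866) (53, 54.0161) (53, 95) (0, 95)]  |A|=2798.3292
3. ⊥bis P7·P1 via (19.48,43.225): [(0, 54.1414) (23.6077, 40.9119) (53, 54.0161) (53, 95) (0, 95)]  |A|=2517.9311
4. ⊥bis P7·P2 via (31.935,58.25): [(0, 54.1414) (1.6696, 53.2058) (53, 61.7608) (53, 95) (0, 95)]  |A|=1994.7458
5. ⊥bis P7·P3 via (36.18,77.945): [(0, 91.1688) (0, 54.1414) (1.6696, 53.2058) (53, 61.7608) (53, 71.7973)]  |A|=1278.347
6. ⊥bis P7·P4 via (23.985,54.62): [(0, 91.1688) (0, 72.9745) (21.5116, 56.5128) (53, 61.7608) (53, 71.7973)]  |A|=1063.7384
7. ⊥bis P7·P5 via (33.74,62.92): [(38.3299, 77.1592) (0, 91.1688) (0, 72.9745) (21.5116, 56.5128) (32.2517, 58.3028)]  |A|=805.0105
8. ⊥bis P7·P6 via (33.205,77.665): [(38.2362, 76.8685) (0, 82.9218) (0, 72.9745) (21.5116, 56.5128) (32.2517, 58.3028)]  |A|=641.115
9. ⊥bis P7·P8 via (24.645,39.71): [(38.2362, 76.8685) (0, 82.9218) (0, 72.9745) (21.5116, 56.5128) (32.2517, 58.3028)]  |A|=641.115
10. canonical 5-gon: [(38.2362, 76.8685) (0, 82.9218) (0, 72.9745) (21.5116, 56.5128) (32.2517, 58.3028)]
11. shoelace: 641.115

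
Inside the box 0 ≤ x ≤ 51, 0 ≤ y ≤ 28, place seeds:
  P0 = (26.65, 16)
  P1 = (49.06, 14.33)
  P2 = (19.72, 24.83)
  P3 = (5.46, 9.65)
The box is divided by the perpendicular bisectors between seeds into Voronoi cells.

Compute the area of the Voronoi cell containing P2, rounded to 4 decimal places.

Area of P2's cell: 215.0274

1. box [0,51]×[0,28]: [(0, 0) (51, 0) (51, 28) (0, 28)]
2. ⊥bis P2·P0 via (23.185,20.415): [(0, 2.2188) (32.8496, 28) (0, 28)]  |A|=423.4501
3. ⊥bis P2·P1 via (34.39,19.58): [(0, 2.2188) (32.8496, 28) (0, 28)]  |A|=423.4501
4. ⊥bis P2·P3 via (12.59,17.24): [(15.5712, 14.4395) (32.8496, 28) (1.1358, 28)]  |A|=215.0274
5. canonical 3-gon: [(15.5712, 14.4395) (32.8496, 28) (1.1358, 28)]
6. shoelace: 215.0274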